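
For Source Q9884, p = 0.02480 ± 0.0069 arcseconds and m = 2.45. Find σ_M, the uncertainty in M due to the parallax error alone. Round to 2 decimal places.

M = m − 5 log₁₀ d + 5 = m + 5 log₁₀ p + 5, so ∂M/∂p = 5/(p ln 10).
σ_M = (5/ln 10) · (σ_p/p) = 2.1715 × 0.0069/0.02480 = 2.1715 × 0.27823 = 0.60418.

σ_M = 0.60 mag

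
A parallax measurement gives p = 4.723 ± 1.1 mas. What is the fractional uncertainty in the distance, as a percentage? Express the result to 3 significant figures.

For d = 1/p, |σ_d/d| = |σ_p/p|.
σ_p/p = 1.1 / 4.723 = 0.2329 = 23.29%.

23.3%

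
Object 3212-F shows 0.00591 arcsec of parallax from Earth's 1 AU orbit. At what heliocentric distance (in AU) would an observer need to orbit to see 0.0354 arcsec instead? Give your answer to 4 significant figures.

Parallax scales linearly with baseline: p ∝ B, so B = p_target / p_Earth × 1 AU.
B = 0.0354 / 0.00591 = 5.9898 AU.

5.990 AU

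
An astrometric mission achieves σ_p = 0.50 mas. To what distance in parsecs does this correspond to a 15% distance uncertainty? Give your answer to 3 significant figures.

σ_d/d = σ_p/p, so the condition is σ_p/p ≤ 0.15, i.e. p ≥ σ_p/0.15.
p_min = 0.50/0.15 = 3.3333 mas = 0.0033333 arcsec.
d_max = 1/p_min = 1/0.0033333 = 300 pc.

300 pc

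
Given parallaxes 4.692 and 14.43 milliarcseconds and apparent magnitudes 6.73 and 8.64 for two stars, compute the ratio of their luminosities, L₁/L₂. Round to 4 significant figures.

d₁ = 1/p₁ = 1/0.004692″ = 213.13 pc; d₂ = 1/p₂ = 1/0.01443″ = 69.3 pc.
M₁ = m₁ − 5 log₁₀ d₁ + 5 = 6.73 − 11.6432 + 5 = 0.0868.
M₂ = 8.64 − 9.2037 + 5 = 4.4363.
L₁/L₂ = 10^(0.4(M₂ − M₁)) = 10^(0.4 × 4.3495) = 10^1.73980 = 54.929.

L₁/L₂ = 54.93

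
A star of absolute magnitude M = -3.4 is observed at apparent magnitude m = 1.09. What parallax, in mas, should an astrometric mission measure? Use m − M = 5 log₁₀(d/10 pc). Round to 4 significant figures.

m − M = 1.09 − (-3.4) = 4.49.
d = 10^((m−M)/5 + 1) = 10^1.898 = 79.068 pc.
p = 1/d = 1/79.068 = 0.012647 arcsec = 12.647 mas.

12.65 mas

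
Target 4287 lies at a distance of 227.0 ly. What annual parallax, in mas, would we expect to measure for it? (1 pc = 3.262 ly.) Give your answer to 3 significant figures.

d = 227.0 ly ÷ 3.262 = 69.589 pc.
p = 1/d = 1/69.589 = 0.01437 arcsec.
= 0.01437 × 1000 = 14.37 mas.

14.4 mas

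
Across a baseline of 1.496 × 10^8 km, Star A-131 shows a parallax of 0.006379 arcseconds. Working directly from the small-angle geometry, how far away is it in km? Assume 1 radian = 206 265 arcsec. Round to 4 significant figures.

4.837 × 10^15 km

θ = 0.006379″ = 0.006379/206265 = 3.0926 × 10^-8 rad.
d = B/θ = (1.496 × 10^8) / (3.0926 × 10^-8) = 4.8374 × 10^15 km.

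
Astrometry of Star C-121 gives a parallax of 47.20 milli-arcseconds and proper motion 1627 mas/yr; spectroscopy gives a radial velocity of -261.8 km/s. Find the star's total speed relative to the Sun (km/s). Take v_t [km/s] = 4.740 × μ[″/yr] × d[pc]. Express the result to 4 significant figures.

308.6 km/s

d = 1/p = 1/0.04720″ = 21.186 pc.
μ = 1627 mas/yr = 1.627 ″/yr.
v_t = 4.740 μ d = 4.740 × 1.627 × 21.186 = 163.39 km/s.
v = √(v_r² + v_t²) = √((-261.8)² + 163.39²) = √95235.5 = 308.6 km/s.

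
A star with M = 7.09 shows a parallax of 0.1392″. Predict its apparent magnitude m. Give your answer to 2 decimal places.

m = 6.37

d = 1/p = 1/0.1392″ = 7.1839 pc.
m − M = 5 log₁₀ d − 5 = 5 log₁₀(7.1839) − 5 = 4.2818 − 5 = -0.7182.
m = M + (m − M) = 7.09 + (-0.7182) = 6.37.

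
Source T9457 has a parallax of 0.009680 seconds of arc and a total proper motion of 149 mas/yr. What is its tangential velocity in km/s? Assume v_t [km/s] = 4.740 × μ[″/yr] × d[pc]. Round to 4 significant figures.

d = 1/p = 1/0.009680″ = 103.31 pc.
μ = 149 mas/yr = 0.149 ″/yr.
v_t = 4.74 × μ × d = 4.74 × 0.149 × 103.31 = 72.964 km/s.

72.96 km/s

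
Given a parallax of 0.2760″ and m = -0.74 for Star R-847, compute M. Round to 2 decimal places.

M = 1.46

d = 1/p = 1/0.2760″ = 3.6232 pc.
m − M = 5 log₁₀(3.6232) − 5 = 2.7955 − 5 = -2.2045.
M = m − (m − M) = -0.74 − (-2.2045) = 1.46.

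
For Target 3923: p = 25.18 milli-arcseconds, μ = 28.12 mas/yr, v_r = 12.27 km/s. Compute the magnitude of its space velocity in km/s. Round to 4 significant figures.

13.36 km/s

d = 1/p = 1/0.02518″ = 39.714 pc.
μ = 28.12 mas/yr = 0.02812 ″/yr.
v_t = 4.740 μ d = 4.740 × 0.02812 × 39.714 = 5.2934 km/s.
v = √(v_r² + v_t²) = √(12.27² + 5.2934²) = √178.573 = 13.363 km/s.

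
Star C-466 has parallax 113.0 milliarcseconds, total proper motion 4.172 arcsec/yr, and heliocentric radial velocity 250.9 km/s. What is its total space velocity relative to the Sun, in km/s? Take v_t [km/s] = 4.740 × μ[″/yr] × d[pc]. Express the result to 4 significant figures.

305.9 km/s

d = 1/p = 1/0.1130″ = 8.8496 pc.
v_t = 4.740 μ d = 4.740 × 4.172 × 8.8496 = 175 km/s.
v = √(v_r² + v_t²) = √(250.9² + 175²) = √93575.8 = 305.9 km/s.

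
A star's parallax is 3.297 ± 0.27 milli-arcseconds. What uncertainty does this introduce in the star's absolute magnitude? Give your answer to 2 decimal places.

M = m − 5 log₁₀ d + 5 = m + 5 log₁₀ p + 5, so ∂M/∂p = 5/(p ln 10).
σ_M = (5/ln 10) · (σ_p/p) = 2.1715 × 0.27/3.297 = 2.1715 × 0.081893 = 0.17783.

σ_M = 0.18 mag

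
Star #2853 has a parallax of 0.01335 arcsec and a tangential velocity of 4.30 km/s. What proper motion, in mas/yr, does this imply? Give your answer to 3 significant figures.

12.1 mas/yr

d = 1/p = 1/0.01335″ = 74.906 pc.
μ = v_t / (4.74 d) = 4.30 / (4.74 × 74.906) = 4.30 / 355.05 = 0.012111 ″/yr = 12.111 mas/yr.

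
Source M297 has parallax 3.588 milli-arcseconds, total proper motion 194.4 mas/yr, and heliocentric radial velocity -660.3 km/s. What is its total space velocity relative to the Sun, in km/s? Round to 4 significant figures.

708.5 km/s

d = 1/p = 1/0.003588″ = 278.71 pc.
μ = 194.4 mas/yr = 0.1944 ″/yr.
v_t = 4.740 μ d = 4.740 × 0.1944 × 278.71 = 256.82 km/s.
v = √(v_r² + v_t²) = √((-660.3)² + 256.82²) = √501953 = 708.49 km/s.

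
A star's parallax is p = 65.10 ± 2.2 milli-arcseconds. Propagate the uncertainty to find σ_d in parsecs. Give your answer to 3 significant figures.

d = 1/p, so σ_d = σ_p / p².
σ_d = 0.00220 / (0.06510)² = 0.00220 / 0.004238 = 0.51911 pc.

0.519 pc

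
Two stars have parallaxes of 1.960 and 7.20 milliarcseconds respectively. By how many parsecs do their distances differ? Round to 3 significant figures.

d_A = 1/0.001960″ = 510.2 pc; d_B = 1/0.007200″ = 138.89 pc.
|d_B − d_A| = |138.89 − 510.2| = 371.31 pc.

371 pc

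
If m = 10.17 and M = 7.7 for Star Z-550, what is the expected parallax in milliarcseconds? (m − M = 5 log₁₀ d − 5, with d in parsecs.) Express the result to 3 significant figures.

m − M = 10.17 − 7.7 = 2.47.
d = 10^((m−M)/5 + 1) = 10^1.494 = 31.189 pc.
p = 1/d = 1/31.189 = 0.032063 arcsec = 32.063 mas.

32.1 mas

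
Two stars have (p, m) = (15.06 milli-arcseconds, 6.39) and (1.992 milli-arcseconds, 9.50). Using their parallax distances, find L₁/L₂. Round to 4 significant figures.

L₁/L₂ = 0.3069

d₁ = 1/p₁ = 1/0.01506″ = 66.401 pc; d₂ = 1/p₂ = 1/0.001992″ = 502.01 pc.
M₁ = m₁ − 5 log₁₀ d₁ + 5 = 6.39 − 9.1109 + 5 = 2.2791.
M₂ = 9.50 − 13.5036 + 5 = 0.9964.
L₁/L₂ = 10^(0.4(M₂ − M₁)) = 10^(0.4 × (-1.2827)) = 10^(-0.51308) = 0.30685.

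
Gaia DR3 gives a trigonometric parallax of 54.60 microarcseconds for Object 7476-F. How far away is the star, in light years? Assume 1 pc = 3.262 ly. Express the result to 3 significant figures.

59700 light years

p = 54.60 microarcseconds = 0.00005460 arcsec.
d = 1/p = 1/0.00005460 = 18315 pc.
In light-years: 18315 × 3.262 = 59744 ly.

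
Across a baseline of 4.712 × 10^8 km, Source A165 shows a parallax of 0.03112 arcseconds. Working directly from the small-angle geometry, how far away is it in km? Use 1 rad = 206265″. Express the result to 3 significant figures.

θ = 0.03112″ = 0.03112/206265 = 1.5087 × 10^-7 rad.
d = B/θ = (4.712 × 10^8) / (1.5087 × 10^-7) = 3.1232 × 10^15 km.

3.12 × 10^15 km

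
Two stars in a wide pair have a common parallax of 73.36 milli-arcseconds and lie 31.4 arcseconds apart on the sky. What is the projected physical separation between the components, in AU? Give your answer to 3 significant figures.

d = 1/p = 1/0.07336″ = 13.631 pc.
At distance d (pc), an angle of θ arcsec spans θ·d AU: s = 31.4 × 13.631 = 428.01 AU.

428 AU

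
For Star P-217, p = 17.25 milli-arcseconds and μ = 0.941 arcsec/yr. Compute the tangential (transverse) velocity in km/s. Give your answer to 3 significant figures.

259 km/s

d = 1/p = 1/0.01725″ = 57.971 pc.
v_t = 4.74 × μ × d = 4.74 × 0.941 × 57.971 = 258.57 km/s.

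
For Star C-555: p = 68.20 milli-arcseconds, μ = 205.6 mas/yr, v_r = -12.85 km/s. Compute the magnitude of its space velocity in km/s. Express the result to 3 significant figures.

19.2 km/s

d = 1/p = 1/0.06820″ = 14.663 pc.
μ = 205.6 mas/yr = 0.2056 ″/yr.
v_t = 4.740 μ d = 4.740 × 0.2056 × 14.663 = 14.29 km/s.
v = √(v_r² + v_t²) = √((-12.85)² + 14.29²) = √369.327 = 19.218 km/s.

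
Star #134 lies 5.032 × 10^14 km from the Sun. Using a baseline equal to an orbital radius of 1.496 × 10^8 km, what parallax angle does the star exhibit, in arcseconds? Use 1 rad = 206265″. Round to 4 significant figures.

θ ≈ B/d = (1.496 × 10^8) / (5.032 × 10^14) = 2.9730 × 10^-7 rad.
In arcseconds: 2.9730 × 10^-7 × 206265 = 0.061323″.

0.06132 arcsec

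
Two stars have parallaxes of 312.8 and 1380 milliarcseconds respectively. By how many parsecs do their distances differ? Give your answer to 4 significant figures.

2.472 pc

d_A = 1/0.3128″ = 3.1969 pc; d_B = 1/1.380″ = 0.72464 pc.
|d_B − d_A| = |0.72464 − 3.1969| = 2.4723 pc.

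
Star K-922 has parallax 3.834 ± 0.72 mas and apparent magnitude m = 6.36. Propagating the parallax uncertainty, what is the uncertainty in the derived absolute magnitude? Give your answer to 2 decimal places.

σ_M = 0.41 mag

M = m − 5 log₁₀ d + 5 = m + 5 log₁₀ p + 5, so ∂M/∂p = 5/(p ln 10).
σ_M = (5/ln 10) · (σ_p/p) = 2.1715 × 0.72/3.834 = 2.1715 × 0.18779 = 0.40779.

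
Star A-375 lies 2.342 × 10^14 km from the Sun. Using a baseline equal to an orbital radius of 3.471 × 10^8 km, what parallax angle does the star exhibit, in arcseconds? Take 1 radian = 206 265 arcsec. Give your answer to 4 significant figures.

θ ≈ B/d = (3.471 × 10^8) / (2.342 × 10^14) = 1.4821 × 10^-6 rad.
In arcseconds: 1.4821 × 10^-6 × 206265 = 0.30571″.

0.3057 arcsec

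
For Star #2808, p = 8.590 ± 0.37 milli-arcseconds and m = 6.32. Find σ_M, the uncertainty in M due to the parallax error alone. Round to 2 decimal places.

M = m − 5 log₁₀ d + 5 = m + 5 log₁₀ p + 5, so ∂M/∂p = 5/(p ln 10).
σ_M = (5/ln 10) · (σ_p/p) = 2.1715 × 0.37/8.590 = 2.1715 × 0.043073 = 0.093533.

σ_M = 0.09 mag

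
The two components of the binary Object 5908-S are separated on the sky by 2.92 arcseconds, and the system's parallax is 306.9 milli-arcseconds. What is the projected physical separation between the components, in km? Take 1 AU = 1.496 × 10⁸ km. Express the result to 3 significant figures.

d = 1/p = 1/0.3069″ = 3.2584 pc.
At distance d (pc), an angle of θ arcsec spans θ·d AU: s = 2.92 × 3.2584 = 9.5145 AU.
= 9.5145 × 1.496 × 10⁸ km = 1.4234 × 10^9 km.

1.42 × 10^9 km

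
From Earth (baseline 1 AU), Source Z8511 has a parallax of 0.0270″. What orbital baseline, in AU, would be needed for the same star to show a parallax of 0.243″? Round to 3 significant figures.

Parallax scales linearly with baseline: p ∝ B, so B = p_target / p_Earth × 1 AU.
B = 0.243 / 0.0270 = 9 AU.

9.00 AU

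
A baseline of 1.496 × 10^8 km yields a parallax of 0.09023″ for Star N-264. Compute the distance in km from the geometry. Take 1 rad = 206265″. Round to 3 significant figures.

θ = 0.09023″ = 0.09023/206265 = 4.3745 × 10^-7 rad.
d = B/θ = (1.496 × 10^8) / (4.3745 × 10^-7) = 3.4198 × 10^14 km.

3.42 × 10^14 km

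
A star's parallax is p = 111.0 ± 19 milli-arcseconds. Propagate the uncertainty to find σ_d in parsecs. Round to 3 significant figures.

1.54 pc

d = 1/p, so σ_d = σ_p / p².
σ_d = 0.0190 / (0.1110)² = 0.0190 / 0.012321 = 1.5421 pc.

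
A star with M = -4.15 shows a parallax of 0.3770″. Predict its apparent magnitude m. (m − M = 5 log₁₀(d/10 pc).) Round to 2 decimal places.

m = -7.03

d = 1/p = 1/0.3770″ = 2.6525 pc.
m − M = 5 log₁₀ d − 5 = 5 log₁₀(2.6525) − 5 = 2.1183 − 5 = -2.8817.
m = M + (m − M) = -4.15 + (-2.8817) = -7.03.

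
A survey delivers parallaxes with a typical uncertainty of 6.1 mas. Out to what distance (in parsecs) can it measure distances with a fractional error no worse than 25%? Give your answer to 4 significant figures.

σ_d/d = σ_p/p, so the condition is σ_p/p ≤ 0.25, i.e. p ≥ σ_p/0.25.
p_min = 6.1/0.25 = 24.4 mas = 0.0244 arcsec.
d_max = 1/p_min = 1/0.0244 = 40.984 pc.

40.98 pc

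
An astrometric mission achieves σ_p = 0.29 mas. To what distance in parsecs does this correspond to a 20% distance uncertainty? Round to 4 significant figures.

689.7 pc

σ_d/d = σ_p/p, so the condition is σ_p/p ≤ 0.20, i.e. p ≥ σ_p/0.20.
p_min = 0.29/0.20 = 1.45 mas = 0.00145 arcsec.
d_max = 1/p_min = 1/0.00145 = 689.66 pc.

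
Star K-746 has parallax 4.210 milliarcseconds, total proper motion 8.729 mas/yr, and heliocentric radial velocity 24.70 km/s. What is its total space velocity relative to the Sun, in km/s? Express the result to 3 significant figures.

26.6 km/s

d = 1/p = 1/0.004210″ = 237.53 pc.
μ = 8.729 mas/yr = 0.008729 ″/yr.
v_t = 4.740 μ d = 4.740 × 0.008729 × 237.53 = 9.8279 km/s.
v = √(v_r² + v_t²) = √(24.70² + 9.8279²) = √706.678 = 26.583 km/s.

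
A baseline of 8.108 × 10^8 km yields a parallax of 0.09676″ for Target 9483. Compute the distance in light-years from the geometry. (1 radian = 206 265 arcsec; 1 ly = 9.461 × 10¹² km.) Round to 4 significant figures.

182.7 ly

θ = 0.09676″ = 0.09676/206265 = 4.6911 × 10^-7 rad.
d = B/θ = (8.108 × 10^8) / (4.6911 × 10^-7) = 1.7284 × 10^15 km = (1.7284 × 10^15) / (9.461 × 10^12) ly = 182.69 ly.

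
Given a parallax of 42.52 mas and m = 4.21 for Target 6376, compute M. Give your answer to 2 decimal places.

M = 2.35

d = 1/p = 1/0.04252″ = 23.518 pc.
m − M = 5 log₁₀(23.518) − 5 = 6.8570 − 5 = 1.8570.
M = m − (m − M) = 4.21 − 1.8570 = 2.35.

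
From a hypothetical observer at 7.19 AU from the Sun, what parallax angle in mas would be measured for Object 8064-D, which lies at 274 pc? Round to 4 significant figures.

26.24 mas

p (arcsec) = B (AU) / d (pc).
p = 7.19 / 274 = 0.026241 arcsec = 26.241 mas.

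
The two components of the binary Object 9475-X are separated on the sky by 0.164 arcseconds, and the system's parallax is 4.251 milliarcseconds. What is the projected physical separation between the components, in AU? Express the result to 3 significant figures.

d = 1/p = 1/0.004251″ = 235.24 pc.
At distance d (pc), an angle of θ arcsec spans θ·d AU: s = 0.164 × 235.24 = 38.579 AU.

38.6 AU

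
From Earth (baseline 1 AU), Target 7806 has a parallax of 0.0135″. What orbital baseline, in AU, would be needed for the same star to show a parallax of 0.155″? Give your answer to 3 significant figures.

Parallax scales linearly with baseline: p ∝ B, so B = p_target / p_Earth × 1 AU.
B = 0.155 / 0.0135 = 11.481 AU.

11.5 AU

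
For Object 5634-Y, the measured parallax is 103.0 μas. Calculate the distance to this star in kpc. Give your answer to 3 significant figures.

p = 103.0 μas = 0.0001030 arcsec.
d = 1/p = 1/0.0001030 = 9708.7 pc.
= 9.7087 kpc.

9.71 kpc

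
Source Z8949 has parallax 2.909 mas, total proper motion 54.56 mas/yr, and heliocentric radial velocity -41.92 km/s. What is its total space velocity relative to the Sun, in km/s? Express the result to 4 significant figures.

d = 1/p = 1/0.002909″ = 343.76 pc.
μ = 54.56 mas/yr = 0.05456 ″/yr.
v_t = 4.740 μ d = 4.740 × 0.05456 × 343.76 = 88.901 km/s.
v = √(v_r² + v_t²) = √((-41.92)² + 88.901²) = √9660.67 = 98.289 km/s.

98.29 km/s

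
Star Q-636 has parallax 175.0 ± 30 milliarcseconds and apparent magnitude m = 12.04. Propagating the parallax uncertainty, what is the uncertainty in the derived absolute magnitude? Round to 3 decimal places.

M = m − 5 log₁₀ d + 5 = m + 5 log₁₀ p + 5, so ∂M/∂p = 5/(p ln 10).
σ_M = (5/ln 10) · (σ_p/p) = 2.1715 × 30/175.0 = 2.1715 × 0.17143 = 0.37226.

σ_M = 0.372 mag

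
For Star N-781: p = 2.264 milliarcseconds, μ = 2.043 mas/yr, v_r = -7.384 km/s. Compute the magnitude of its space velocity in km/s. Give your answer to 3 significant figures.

8.53 km/s

d = 1/p = 1/0.002264″ = 441.7 pc.
μ = 2.043 mas/yr = 0.002043 ″/yr.
v_t = 4.740 μ d = 4.740 × 0.002043 × 441.7 = 4.2773 km/s.
v = √(v_r² + v_t²) = √((-7.384)² + 4.2773²) = √72.8188 = 8.5334 km/s.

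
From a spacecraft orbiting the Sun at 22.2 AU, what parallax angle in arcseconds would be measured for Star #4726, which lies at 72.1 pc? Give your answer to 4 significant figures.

p (arcsec) = B (AU) / d (pc).
p = 22.2 / 72.1 = 0.30791 arcsec.

0.3079 arcsec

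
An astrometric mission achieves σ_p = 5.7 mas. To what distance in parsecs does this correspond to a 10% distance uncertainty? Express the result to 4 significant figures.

σ_d/d = σ_p/p, so the condition is σ_p/p ≤ 0.10, i.e. p ≥ σ_p/0.10.
p_min = 5.7/0.10 = 57 mas = 0.057 arcsec.
d_max = 1/p_min = 1/0.057 = 17.544 pc.

17.54 pc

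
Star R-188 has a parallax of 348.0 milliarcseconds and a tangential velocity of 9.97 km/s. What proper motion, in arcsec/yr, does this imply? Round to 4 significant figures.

d = 1/p = 1/0.3480″ = 2.8736 pc.
μ = v_t / (4.74 d) = 9.97 / (4.74 × 2.8736) = 9.97 / 13.621 = 0.73196 ″/yr.

0.7320 arcsec/yr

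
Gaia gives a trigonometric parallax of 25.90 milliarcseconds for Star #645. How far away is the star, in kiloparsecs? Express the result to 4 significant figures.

p = 25.90 milliarcseconds = 0.02590 arcsec.
d = 1/p = 1/0.02590 = 38.61 pc.
= 0.03861 kpc.

0.03861 kpc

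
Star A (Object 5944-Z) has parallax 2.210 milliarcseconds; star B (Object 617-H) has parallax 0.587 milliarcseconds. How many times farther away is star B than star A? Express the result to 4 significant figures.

Since d = 1/p, d_B/d_A = p_A/p_B.
= 2.210 / 0.587 = 3.7649.

3.765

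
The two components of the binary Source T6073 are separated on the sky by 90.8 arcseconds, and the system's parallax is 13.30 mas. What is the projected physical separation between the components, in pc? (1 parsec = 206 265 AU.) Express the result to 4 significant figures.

0.03310 pc

d = 1/p = 1/0.01330″ = 75.188 pc.
At distance d (pc), an angle of θ arcsec spans θ·d AU: s = 90.8 × 75.188 = 6827.1 AU.
= 6827.1 / 206265 = 0.033099 pc.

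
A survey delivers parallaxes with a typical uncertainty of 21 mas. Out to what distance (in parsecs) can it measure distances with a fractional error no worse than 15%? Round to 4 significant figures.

σ_d/d = σ_p/p, so the condition is σ_p/p ≤ 0.15, i.e. p ≥ σ_p/0.15.
p_min = 21/0.15 = 140 mas = 0.14 arcsec.
d_max = 1/p_min = 1/0.14 = 7.1429 pc.

7.143 pc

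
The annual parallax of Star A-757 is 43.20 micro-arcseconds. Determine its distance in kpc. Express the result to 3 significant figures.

23.1 kpc

p = 43.20 micro-arcseconds = 0.00004320 arcsec.
d = 1/p = 1/0.00004320 = 23148 pc.
= 23.148 kpc.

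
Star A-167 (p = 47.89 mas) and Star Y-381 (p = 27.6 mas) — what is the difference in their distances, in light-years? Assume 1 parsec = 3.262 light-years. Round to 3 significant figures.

50.1 ly

d_A = 1/0.04789″ = 20.881 pc; d_B = 1/0.02760″ = 36.232 pc.
|d_B − d_A| = |36.232 − 20.881| = 15.351 pc = 15.351 × 3.262 ly = 50.075 ly.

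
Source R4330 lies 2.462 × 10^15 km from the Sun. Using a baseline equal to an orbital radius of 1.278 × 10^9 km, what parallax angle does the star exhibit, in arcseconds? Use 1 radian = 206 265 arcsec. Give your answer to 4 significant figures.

0.1071 arcsec

θ ≈ B/d = (1.278 × 10^9) / (2.462 × 10^15) = 5.1909 × 10^-7 rad.
In arcseconds: 5.1909 × 10^-7 × 206265 = 0.10707″.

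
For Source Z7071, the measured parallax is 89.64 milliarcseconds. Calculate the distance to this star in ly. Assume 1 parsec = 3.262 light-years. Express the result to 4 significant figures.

36.39 ly

p = 89.64 milliarcseconds = 0.08964 arcsec.
d = 1/p = 1/0.08964 = 11.156 pc.
In light-years: 11.156 × 3.262 = 36.391 ly.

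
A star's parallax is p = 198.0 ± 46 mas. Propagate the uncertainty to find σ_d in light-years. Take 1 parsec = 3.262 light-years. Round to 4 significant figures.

d = 1/p, so σ_d = σ_p / p².
σ_d = 0.0460 / (0.1980)² = 0.0460 / 0.039204 = 1.1733 pc = 1.1733 × 3.262 ly = 3.8273 ly.

3.827 ly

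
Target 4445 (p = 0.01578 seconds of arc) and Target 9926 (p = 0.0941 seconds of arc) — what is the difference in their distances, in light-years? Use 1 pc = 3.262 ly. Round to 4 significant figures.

172.1 ly

d_A = 1/0.01578″ = 63.371 pc; d_B = 1/0.09410″ = 10.627 pc.
|d_B − d_A| = |10.627 − 63.371| = 52.744 pc = 52.744 × 3.262 ly = 172.05 ly.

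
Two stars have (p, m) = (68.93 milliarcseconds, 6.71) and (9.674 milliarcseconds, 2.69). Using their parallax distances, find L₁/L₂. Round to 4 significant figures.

L₁/L₂ = 0.0004857

d₁ = 1/p₁ = 1/0.06893″ = 14.507 pc; d₂ = 1/p₂ = 1/0.009674″ = 103.37 pc.
M₁ = m₁ − 5 log₁₀ d₁ + 5 = 6.71 − 5.8079 + 5 = 5.9021.
M₂ = 2.69 − 10.0720 + 5 = -2.3820.
L₁/L₂ = 10^(0.4(M₂ − M₁)) = 10^(0.4 × (-8.2841)) = 10^(-3.31364) = 0.00048569.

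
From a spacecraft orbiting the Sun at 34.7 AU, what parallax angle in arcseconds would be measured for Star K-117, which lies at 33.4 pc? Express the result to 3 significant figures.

p (arcsec) = B (AU) / d (pc).
p = 34.7 / 33.4 = 1.0389 arcsec.

1.04 arcsec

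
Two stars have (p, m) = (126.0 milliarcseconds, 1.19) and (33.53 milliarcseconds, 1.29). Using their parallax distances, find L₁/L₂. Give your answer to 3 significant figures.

d₁ = 1/p₁ = 1/0.1260″ = 7.9365 pc; d₂ = 1/p₂ = 1/0.03353″ = 29.824 pc.
M₁ = m₁ − 5 log₁₀ d₁ + 5 = 1.19 − 4.4981 + 5 = 1.6919.
M₂ = 1.29 − 7.3728 + 5 = -1.0828.
L₁/L₂ = 10^(0.4(M₂ − M₁)) = 10^(0.4 × (-2.7747)) = 10^(-1.10988) = 0.077646.

L₁/L₂ = 0.0776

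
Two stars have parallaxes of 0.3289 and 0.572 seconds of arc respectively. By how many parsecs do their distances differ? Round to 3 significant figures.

d_A = 1/0.3289″ = 3.0404 pc; d_B = 1/0.5720″ = 1.7483 pc.
|d_B − d_A| = |1.7483 − 3.0404| = 1.2921 pc.

1.29 pc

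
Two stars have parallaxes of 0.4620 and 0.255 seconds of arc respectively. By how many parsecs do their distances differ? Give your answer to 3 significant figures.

1.76 pc

d_A = 1/0.4620″ = 2.1645 pc; d_B = 1/0.2550″ = 3.9216 pc.
|d_B − d_A| = |3.9216 − 2.1645| = 1.7571 pc.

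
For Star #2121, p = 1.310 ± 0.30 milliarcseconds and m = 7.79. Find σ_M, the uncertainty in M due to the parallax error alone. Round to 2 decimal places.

M = m − 5 log₁₀ d + 5 = m + 5 log₁₀ p + 5, so ∂M/∂p = 5/(p ln 10).
σ_M = (5/ln 10) · (σ_p/p) = 2.1715 × 0.30/1.310 = 2.1715 × 0.22901 = 0.4973.

σ_M = 0.50 mag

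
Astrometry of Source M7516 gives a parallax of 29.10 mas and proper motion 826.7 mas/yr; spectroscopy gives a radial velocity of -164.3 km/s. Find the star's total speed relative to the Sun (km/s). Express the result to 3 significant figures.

d = 1/p = 1/0.02910″ = 34.364 pc.
μ = 826.7 mas/yr = 0.8267 ″/yr.
v_t = 4.740 μ d = 4.740 × 0.8267 × 34.364 = 134.66 km/s.
v = √(v_r² + v_t²) = √((-164.3)² + 134.66²) = √45127.8 = 212.43 km/s.

212 km/s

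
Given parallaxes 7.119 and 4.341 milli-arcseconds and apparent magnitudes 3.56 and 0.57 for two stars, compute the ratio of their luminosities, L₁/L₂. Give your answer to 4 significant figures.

d₁ = 1/p₁ = 1/0.007119″ = 140.47 pc; d₂ = 1/p₂ = 1/0.004341″ = 230.36 pc.
M₁ = m₁ − 5 log₁₀ d₁ + 5 = 3.56 − 10.7379 + 5 = -2.1779.
M₂ = 0.57 − 11.8120 + 5 = -6.2420.
L₁/L₂ = 10^(0.4(M₂ − M₁)) = 10^(0.4 × (-4.0641)) = 10^(-1.62564) = 0.023679.

L₁/L₂ = 0.02368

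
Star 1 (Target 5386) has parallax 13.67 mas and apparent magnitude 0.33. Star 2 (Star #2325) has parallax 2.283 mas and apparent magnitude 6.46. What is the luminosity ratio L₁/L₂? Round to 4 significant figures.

d₁ = 1/p₁ = 1/0.01367″ = 73.153 pc; d₂ = 1/p₂ = 1/0.002283″ = 438.02 pc.
M₁ = m₁ − 5 log₁₀ d₁ + 5 = 0.33 − 9.3212 + 5 = -3.9912.
M₂ = 6.46 − 13.2075 + 5 = -1.7475.
L₁/L₂ = 10^(0.4(M₂ − M₁)) = 10^(0.4 × 2.2437) = 10^0.89748 = 7.8973.

L₁/L₂ = 7.897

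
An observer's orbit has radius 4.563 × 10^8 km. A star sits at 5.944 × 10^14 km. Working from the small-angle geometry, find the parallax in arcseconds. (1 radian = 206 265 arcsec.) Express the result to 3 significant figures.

θ ≈ B/d = (4.563 × 10^8) / (5.944 × 10^14) = 7.6766 × 10^-7 rad.
In arcseconds: 7.6766 × 10^-7 × 206265 = 0.15834″.

0.158 arcsec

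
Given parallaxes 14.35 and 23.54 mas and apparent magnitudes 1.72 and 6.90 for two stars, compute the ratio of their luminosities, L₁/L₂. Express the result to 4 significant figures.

L₁/L₂ = 317.6

d₁ = 1/p₁ = 1/0.01435″ = 69.686 pc; d₂ = 1/p₂ = 1/0.02354″ = 42.481 pc.
M₁ = m₁ − 5 log₁₀ d₁ + 5 = 1.72 − 9.2157 + 5 = -2.4957.
M₂ = 6.90 − 8.1410 + 5 = 3.7590.
L₁/L₂ = 10^(0.4(M₂ − M₁)) = 10^(0.4 × 6.2547) = 10^2.50188 = 317.6.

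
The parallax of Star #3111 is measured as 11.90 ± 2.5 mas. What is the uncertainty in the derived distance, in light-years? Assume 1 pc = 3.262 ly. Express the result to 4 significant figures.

d = 1/p, so σ_d = σ_p / p².
σ_d = 0.00250 / (0.01190)² = 0.00250 / 0.00014161 = 17.654 pc = 17.654 × 3.262 ly = 57.587 ly.

57.59 ly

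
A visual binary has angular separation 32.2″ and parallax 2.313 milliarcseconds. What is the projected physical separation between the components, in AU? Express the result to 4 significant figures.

13920 AU

d = 1/p = 1/0.002313″ = 432.34 pc.
At distance d (pc), an angle of θ arcsec spans θ·d AU: s = 32.2 × 432.34 = 13921 AU.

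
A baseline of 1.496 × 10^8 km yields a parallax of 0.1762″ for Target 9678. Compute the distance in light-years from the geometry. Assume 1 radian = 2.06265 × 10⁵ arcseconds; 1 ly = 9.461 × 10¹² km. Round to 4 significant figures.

18.51 ly

θ = 0.1762″ = 0.1762/206265 = 8.5424 × 10^-7 rad.
d = B/θ = (1.496 × 10^8) / (8.5424 × 10^-7) = 1.7513 × 10^14 km = (1.7513 × 10^14) / (9.461 × 10^12) ly = 18.511 ly.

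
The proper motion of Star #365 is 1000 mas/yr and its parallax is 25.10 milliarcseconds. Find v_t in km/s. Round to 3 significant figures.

d = 1/p = 1/0.02510″ = 39.841 pc.
μ = 1000 mas/yr = 1.00 ″/yr.
v_t = 4.74 × μ × d = 4.74 × 1.00 × 39.841 = 188.85 km/s.

189 km/s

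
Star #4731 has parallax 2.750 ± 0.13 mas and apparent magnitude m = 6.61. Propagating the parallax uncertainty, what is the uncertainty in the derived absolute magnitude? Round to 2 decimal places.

σ_M = 0.10 mag

M = m − 5 log₁₀ d + 5 = m + 5 log₁₀ p + 5, so ∂M/∂p = 5/(p ln 10).
σ_M = (5/ln 10) · (σ_p/p) = 2.1715 × 0.13/2.750 = 2.1715 × 0.047273 = 0.10265.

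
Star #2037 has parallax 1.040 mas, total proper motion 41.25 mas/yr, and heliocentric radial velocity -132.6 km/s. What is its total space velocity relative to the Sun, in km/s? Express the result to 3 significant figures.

d = 1/p = 1/0.001040″ = 961.54 pc.
μ = 41.25 mas/yr = 0.04125 ″/yr.
v_t = 4.740 μ d = 4.740 × 0.04125 × 961.54 = 188.01 km/s.
v = √(v_r² + v_t²) = √((-132.6)² + 188.01²) = √52930.5 = 230.07 km/s.

230 km/s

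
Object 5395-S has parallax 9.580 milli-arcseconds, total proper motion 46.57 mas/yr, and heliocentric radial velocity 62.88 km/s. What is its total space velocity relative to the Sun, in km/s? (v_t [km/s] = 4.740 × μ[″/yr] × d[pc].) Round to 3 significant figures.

67.0 km/s

d = 1/p = 1/0.009580″ = 104.38 pc.
μ = 46.57 mas/yr = 0.04657 ″/yr.
v_t = 4.740 μ d = 4.740 × 0.04657 × 104.38 = 23.041 km/s.
v = √(v_r² + v_t²) = √(62.88² + 23.041²) = √4484.78 = 66.969 km/s.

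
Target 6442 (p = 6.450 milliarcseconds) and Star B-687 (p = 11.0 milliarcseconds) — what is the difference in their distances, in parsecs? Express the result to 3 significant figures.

64.1 pc

d_A = 1/0.006450″ = 155.04 pc; d_B = 1/0.01100″ = 90.909 pc.
|d_B − d_A| = |90.909 − 155.04| = 64.131 pc.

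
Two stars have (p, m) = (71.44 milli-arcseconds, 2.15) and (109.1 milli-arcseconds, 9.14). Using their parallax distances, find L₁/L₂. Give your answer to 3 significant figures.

d₁ = 1/p₁ = 1/0.07144″ = 13.998 pc; d₂ = 1/p₂ = 1/0.1091″ = 9.1659 pc.
M₁ = m₁ − 5 log₁₀ d₁ + 5 = 2.15 − 5.7303 + 5 = 1.4197.
M₂ = 9.14 − 4.8109 + 5 = 9.3291.
L₁/L₂ = 10^(0.4(M₂ − M₁)) = 10^(0.4 × 7.9094) = 10^3.16376 = 1458.

L₁/L₂ = 1460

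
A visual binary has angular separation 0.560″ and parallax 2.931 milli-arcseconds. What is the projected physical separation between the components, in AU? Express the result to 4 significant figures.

191.1 AU

d = 1/p = 1/0.002931″ = 341.18 pc.
At distance d (pc), an angle of θ arcsec spans θ·d AU: s = 0.560 × 341.18 = 191.06 AU.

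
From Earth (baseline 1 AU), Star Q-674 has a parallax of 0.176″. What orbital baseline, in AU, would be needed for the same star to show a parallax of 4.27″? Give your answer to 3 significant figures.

Parallax scales linearly with baseline: p ∝ B, so B = p_target / p_Earth × 1 AU.
B = 4.27 / 0.176 = 24.261 AU.

24.3 AU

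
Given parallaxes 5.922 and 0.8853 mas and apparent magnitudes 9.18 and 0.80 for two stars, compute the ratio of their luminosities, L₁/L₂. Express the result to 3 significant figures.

d₁ = 1/p₁ = 1/0.005922″ = 168.86 pc; d₂ = 1/p₂ = 1/0.0008853″ = 1129.6 pc.
M₁ = m₁ − 5 log₁₀ d₁ + 5 = 9.18 − 11.1376 + 5 = 3.0424.
M₂ = 0.80 − 15.2646 + 5 = -9.4646.
L₁/L₂ = 10^(0.4(M₂ − M₁)) = 10^(0.4 × (-12.5070)) = 10^(-5.00280) = 0.0000099357.

L₁/L₂ = 9.94 × 10^-6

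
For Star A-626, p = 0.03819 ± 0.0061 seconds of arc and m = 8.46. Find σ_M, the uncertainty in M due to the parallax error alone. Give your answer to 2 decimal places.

M = m − 5 log₁₀ d + 5 = m + 5 log₁₀ p + 5, so ∂M/∂p = 5/(p ln 10).
σ_M = (5/ln 10) · (σ_p/p) = 2.1715 × 0.0061/0.03819 = 2.1715 × 0.15973 = 0.34685.

σ_M = 0.35 mag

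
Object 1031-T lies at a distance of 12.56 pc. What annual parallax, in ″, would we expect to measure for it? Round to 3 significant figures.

0.0796 ″

p = 1/d = 1/12.56 = 0.079618 arcsec.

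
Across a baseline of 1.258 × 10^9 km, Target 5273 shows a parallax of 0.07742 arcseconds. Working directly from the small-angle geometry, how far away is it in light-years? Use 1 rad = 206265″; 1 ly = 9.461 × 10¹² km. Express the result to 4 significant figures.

θ = 0.07742″ = 0.07742/206265 = 3.7534 × 10^-7 rad.
d = B/θ = (1.258 × 10^9) / (3.7534 × 10^-7) = 3.3516 × 10^15 km = (3.3516 × 10^15) / (9.461 × 10^12) ly = 354.25 ly.

354.3 ly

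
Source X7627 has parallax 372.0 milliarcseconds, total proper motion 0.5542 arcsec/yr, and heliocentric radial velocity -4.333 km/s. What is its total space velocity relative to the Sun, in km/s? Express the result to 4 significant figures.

d = 1/p = 1/0.3720″ = 2.6882 pc.
v_t = 4.740 μ d = 4.740 × 0.5542 × 2.6882 = 7.0617 km/s.
v = √(v_r² + v_t²) = √((-4.333)² + 7.0617²) = √68.6425 = 8.2851 km/s.

8.285 km/s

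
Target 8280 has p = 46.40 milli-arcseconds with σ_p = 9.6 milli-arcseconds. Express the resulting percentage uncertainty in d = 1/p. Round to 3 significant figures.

20.7%

For d = 1/p, |σ_d/d| = |σ_p/p|.
σ_p/p = 9.6 / 46.40 = 0.2069 = 20.69%.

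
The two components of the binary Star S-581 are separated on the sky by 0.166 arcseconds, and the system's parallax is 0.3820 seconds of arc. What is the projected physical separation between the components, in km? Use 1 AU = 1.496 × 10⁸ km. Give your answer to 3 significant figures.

d = 1/p = 1/0.3820″ = 2.6178 pc.
At distance d (pc), an angle of θ arcsec spans θ·d AU: s = 0.166 × 2.6178 = 0.43455 AU.
= 0.43455 × 1.496 × 10⁸ km = 6.5009 × 10^7 km.

6.50 × 10^7 km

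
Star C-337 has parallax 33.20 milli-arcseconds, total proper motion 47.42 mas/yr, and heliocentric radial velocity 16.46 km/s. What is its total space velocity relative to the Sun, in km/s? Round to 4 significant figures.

17.80 km/s

d = 1/p = 1/0.03320″ = 30.12 pc.
μ = 47.42 mas/yr = 0.04742 ″/yr.
v_t = 4.740 μ d = 4.740 × 0.04742 × 30.12 = 6.7701 km/s.
v = √(v_r² + v_t²) = √(16.46² + 6.7701²) = √316.766 = 17.798 km/s.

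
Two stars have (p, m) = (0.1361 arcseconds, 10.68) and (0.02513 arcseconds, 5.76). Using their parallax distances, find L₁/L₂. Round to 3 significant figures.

d₁ = 1/p₁ = 1/0.1361″ = 7.3475 pc; d₂ = 1/p₂ = 1/0.02513″ = 39.793 pc.
M₁ = m₁ − 5 log₁₀ d₁ + 5 = 10.68 − 4.3307 + 5 = 11.3493.
M₂ = 5.76 − 7.9990 + 5 = 2.7610.
L₁/L₂ = 10^(0.4(M₂ − M₁)) = 10^(0.4 × (-8.5883)) = 10^(-3.43532) = 0.00036701.

L₁/L₂ = 0.000367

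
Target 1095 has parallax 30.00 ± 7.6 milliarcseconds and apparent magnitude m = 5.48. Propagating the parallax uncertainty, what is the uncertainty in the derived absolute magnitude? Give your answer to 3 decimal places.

σ_M = 0.550 mag

M = m − 5 log₁₀ d + 5 = m + 5 log₁₀ p + 5, so ∂M/∂p = 5/(p ln 10).
σ_M = (5/ln 10) · (σ_p/p) = 2.1715 × 7.6/30.00 = 2.1715 × 0.25333 = 0.55011.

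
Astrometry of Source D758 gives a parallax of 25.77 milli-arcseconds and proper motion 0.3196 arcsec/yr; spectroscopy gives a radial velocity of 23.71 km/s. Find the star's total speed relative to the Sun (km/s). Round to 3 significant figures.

d = 1/p = 1/0.02577″ = 38.805 pc.
v_t = 4.740 μ d = 4.740 × 0.3196 × 38.805 = 58.786 km/s.
v = √(v_r² + v_t²) = √(23.71² + 58.786²) = √4017.96 = 63.387 km/s.

63.4 km/s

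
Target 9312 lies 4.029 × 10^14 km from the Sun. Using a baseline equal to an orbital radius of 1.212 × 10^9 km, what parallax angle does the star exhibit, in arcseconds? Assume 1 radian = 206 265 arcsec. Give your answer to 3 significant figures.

θ ≈ B/d = (1.212 × 10^9) / (4.029 × 10^14) = 3.0082 × 10^-6 rad.
In arcseconds: 3.0082 × 10^-6 × 206265 = 0.62049″.

0.620 arcsec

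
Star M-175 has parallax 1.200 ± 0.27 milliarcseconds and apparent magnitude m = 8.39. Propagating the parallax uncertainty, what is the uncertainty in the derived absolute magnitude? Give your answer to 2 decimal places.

M = m − 5 log₁₀ d + 5 = m + 5 log₁₀ p + 5, so ∂M/∂p = 5/(p ln 10).
σ_M = (5/ln 10) · (σ_p/p) = 2.1715 × 0.27/1.200 = 2.1715 × 0.225 = 0.48859.

σ_M = 0.49 mag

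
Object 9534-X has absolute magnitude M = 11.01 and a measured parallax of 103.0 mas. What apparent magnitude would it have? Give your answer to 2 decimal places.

d = 1/p = 1/0.1030″ = 9.7087 pc.
m − M = 5 log₁₀ d − 5 = 5 log₁₀(9.7087) − 5 = 4.9358 − 5 = -0.0642.
m = M + (m − M) = 11.01 + (-0.0642) = 10.95.

m = 10.95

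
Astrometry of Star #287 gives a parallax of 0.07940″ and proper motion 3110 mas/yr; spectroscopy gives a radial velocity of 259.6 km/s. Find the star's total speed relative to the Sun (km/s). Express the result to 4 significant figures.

d = 1/p = 1/0.07940″ = 12.594 pc.
μ = 3110 mas/yr = 3.110 ″/yr.
v_t = 4.740 μ d = 4.740 × 3.110 × 12.594 = 185.65 km/s.
v = √(v_r² + v_t²) = √(259.6² + 185.65²) = √101858 = 319.15 km/s.

319.2 km/s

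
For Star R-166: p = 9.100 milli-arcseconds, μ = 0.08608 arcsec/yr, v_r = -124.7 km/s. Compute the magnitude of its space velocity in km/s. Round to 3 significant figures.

d = 1/p = 1/0.009100″ = 109.89 pc.
v_t = 4.740 μ d = 4.740 × 0.08608 × 109.89 = 44.837 km/s.
v = √(v_r² + v_t²) = √((-124.7)² + 44.837²) = √17560.4 = 132.52 km/s.

133 km/s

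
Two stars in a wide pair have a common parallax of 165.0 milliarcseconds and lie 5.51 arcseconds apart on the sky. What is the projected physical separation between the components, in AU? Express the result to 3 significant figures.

33.4 AU

d = 1/p = 1/0.1650″ = 6.0606 pc.
At distance d (pc), an angle of θ arcsec spans θ·d AU: s = 5.51 × 6.0606 = 33.394 AU.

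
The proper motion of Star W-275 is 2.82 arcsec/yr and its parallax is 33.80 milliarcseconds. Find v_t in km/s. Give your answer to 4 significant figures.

d = 1/p = 1/0.03380″ = 29.586 pc.
v_t = 4.74 × μ × d = 4.74 × 2.82 × 29.586 = 395.47 km/s.

395.5 km/s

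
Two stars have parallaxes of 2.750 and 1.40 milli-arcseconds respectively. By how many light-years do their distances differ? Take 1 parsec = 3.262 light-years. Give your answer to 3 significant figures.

1140 ly

d_A = 1/0.002750″ = 363.64 pc; d_B = 1/0.001400″ = 714.29 pc.
|d_B − d_A| = |714.29 − 363.64| = 350.65 pc = 350.65 × 3.262 ly = 1143.8 ly.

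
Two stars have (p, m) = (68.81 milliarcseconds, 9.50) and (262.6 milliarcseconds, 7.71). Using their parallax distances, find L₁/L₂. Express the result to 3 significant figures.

d₁ = 1/p₁ = 1/0.06881″ = 14.533 pc; d₂ = 1/p₂ = 1/0.2626″ = 3.8081 pc.
M₁ = m₁ − 5 log₁₀ d₁ + 5 = 9.50 − 5.8118 + 5 = 8.6882.
M₂ = 7.71 − 2.9035 + 5 = 9.8065.
L₁/L₂ = 10^(0.4(M₂ − M₁)) = 10^(0.4 × 1.1183) = 10^0.44732 = 2.801.

L₁/L₂ = 2.80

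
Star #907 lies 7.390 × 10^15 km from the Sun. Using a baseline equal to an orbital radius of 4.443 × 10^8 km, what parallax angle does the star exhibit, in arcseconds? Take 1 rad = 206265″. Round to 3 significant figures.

0.0124 arcsec

θ ≈ B/d = (4.443 × 10^8) / (7.390 × 10^15) = 6.0122 × 10^-8 rad.
In arcseconds: 6.0122 × 10^-8 × 206265 = 0.012401″.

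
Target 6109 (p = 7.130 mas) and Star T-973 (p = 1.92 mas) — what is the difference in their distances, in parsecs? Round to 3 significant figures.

381 pc

d_A = 1/0.007130″ = 140.25 pc; d_B = 1/0.001920″ = 520.83 pc.
|d_B − d_A| = |520.83 − 140.25| = 380.58 pc.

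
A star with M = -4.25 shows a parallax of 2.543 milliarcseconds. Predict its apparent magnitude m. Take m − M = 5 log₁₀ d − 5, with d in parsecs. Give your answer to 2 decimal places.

m = 3.72

d = 1/p = 1/0.002543″ = 393.24 pc.
m − M = 5 log₁₀ d − 5 = 5 log₁₀(393.24) − 5 = 12.9733 − 5 = 7.9733.
m = M + (m − M) = -4.25 + 7.9733 = 3.72.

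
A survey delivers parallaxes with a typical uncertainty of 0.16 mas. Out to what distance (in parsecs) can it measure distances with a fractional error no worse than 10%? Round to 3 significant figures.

625 pc

σ_d/d = σ_p/p, so the condition is σ_p/p ≤ 0.10, i.e. p ≥ σ_p/0.10.
p_min = 0.16/0.10 = 1.6 mas = 0.0016 arcsec.
d_max = 1/p_min = 1/0.0016 = 625 pc.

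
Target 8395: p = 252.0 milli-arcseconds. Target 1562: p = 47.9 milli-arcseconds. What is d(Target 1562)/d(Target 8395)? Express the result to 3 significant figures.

Since d = 1/p, d_B/d_A = p_A/p_B.
= 252.0 / 47.9 = 5.261.

5.26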